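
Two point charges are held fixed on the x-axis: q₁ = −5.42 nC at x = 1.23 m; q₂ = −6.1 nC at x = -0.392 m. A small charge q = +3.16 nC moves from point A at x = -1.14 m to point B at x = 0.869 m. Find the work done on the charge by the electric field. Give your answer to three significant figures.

2.67×10⁻⁷ J

The work done by the electric force is W_field = −ΔU = −q(V_B − V_A) = q(V_A − V_B).
At A: distances to the source charges are 2.37 m, 0.748 m; V_A = Σ kqᵢ/rᵢ = -93.9 V.
At B: distances to the source charges are 0.361 m, 1.26 m; V_B = Σ kqᵢ/rᵢ = -178 V.
ΔV = V_B − V_A = -84.6 V.
W_field = −qΔV = −(3.16×10⁻⁹ C)(-84.6 V) = 2.67×10⁻⁷ J.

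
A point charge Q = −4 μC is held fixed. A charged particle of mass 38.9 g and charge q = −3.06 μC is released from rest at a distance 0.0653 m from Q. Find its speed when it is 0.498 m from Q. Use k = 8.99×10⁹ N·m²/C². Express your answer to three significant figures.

Only the electrostatic force acts, so mechanical energy is conserved: ½mv² = U₁ − U₂ = kQq(1/r₁ − 1/r₂).
U₁ − U₂ = (8.99×10⁹ N·m²/C²)(-4.00×10⁻⁶ C)(-3.06×10⁻⁶ C)(1/0.0653 − 1/0.498) = 1.46 J.
v = √(2·1.46/0.0389) = 8.68 m/s.

8.68 m/s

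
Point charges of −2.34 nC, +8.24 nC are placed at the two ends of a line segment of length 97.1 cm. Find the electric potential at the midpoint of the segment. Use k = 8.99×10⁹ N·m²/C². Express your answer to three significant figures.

The total potential is the scalar sum of each charge's contribution, V = Σ kqᵢ/rᵢ.
Each charge is 0.485 m from the midpoint.
V = k[(-2.34×10⁻⁹)/(0.485) + (8.24×10⁻⁹)/(0.485)] = 109 V.

109 V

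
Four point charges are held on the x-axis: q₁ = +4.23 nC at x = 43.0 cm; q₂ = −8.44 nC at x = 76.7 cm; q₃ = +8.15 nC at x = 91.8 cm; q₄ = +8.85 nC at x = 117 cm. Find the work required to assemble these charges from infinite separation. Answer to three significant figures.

-3.05×10⁻⁶ J

The assembly work is the sum of pairwise potential energies, U = Σ_{i<j} kqᵢqⱼ/rᵢⱼ.
Pair separations: r₁₂ = 0.337 m, r₁₃ = 0.488 m, r₁₄ = 0.740 m, r₂₃ = 0.151 m, r₂₄ = 0.403 m, r₃₄ = 0.252 m.
Summing all 6 pair terms gives U = -3.05×10⁻⁶ J.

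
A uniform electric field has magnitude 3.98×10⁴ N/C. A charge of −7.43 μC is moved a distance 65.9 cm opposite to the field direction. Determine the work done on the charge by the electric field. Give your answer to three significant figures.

0.195 J

The potential change for a displacement 65.9 cm opposite to the field direction is ΔV = +Ed = 2.62×10⁴ V.
W_field = −qΔV = 0.195 J.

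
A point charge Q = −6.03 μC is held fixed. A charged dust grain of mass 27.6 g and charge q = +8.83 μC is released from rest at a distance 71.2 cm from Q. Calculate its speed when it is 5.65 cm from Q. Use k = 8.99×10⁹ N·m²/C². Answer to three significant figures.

Only the electrostatic force acts, so mechanical energy is conserved: ½mv² = U₁ − U₂ = kQq(1/r₁ − 1/r₂).
U₁ − U₂ = (8.99×10⁹ N·m²/C²)(-6.03×10⁻⁶ C)(8.83×10⁻⁶ C)(1/0.712 − 1/0.0565) = 7.80 J.
v = √(2·7.80/0.0276) = 23.8 m/s.

23.8 m/s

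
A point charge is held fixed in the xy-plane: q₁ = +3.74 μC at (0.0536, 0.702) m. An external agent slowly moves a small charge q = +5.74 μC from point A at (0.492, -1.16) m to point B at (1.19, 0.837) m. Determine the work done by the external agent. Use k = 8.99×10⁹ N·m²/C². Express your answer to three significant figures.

0.0678 J

For quasistatic motion the external work equals the change in potential energy: W_ext = qΔV = q(V_B − V_A).
At A: distance to the source charge is 1.91 m; V_A = kq₁/r = 1.76×10⁴ V.
At B: distance to the source charge is 1.14 m; V_B = kq₁/r = 2.94×10⁴ V.
ΔV = V_B − V_A = 1.18×10⁴ V.
W_ext = qΔV = (5.74×10⁻⁶ C)(1.18×10⁴ V) = 0.0678 J.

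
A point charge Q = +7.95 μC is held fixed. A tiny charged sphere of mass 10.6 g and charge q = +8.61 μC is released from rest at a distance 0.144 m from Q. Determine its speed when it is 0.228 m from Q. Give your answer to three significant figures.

Only the electrostatic force acts, so mechanical energy is conserved: ½mv² = U₁ − U₂ = kQq(1/r₁ − 1/r₂).
U₁ − U₂ = (8.99×10⁹ N·m²/C²)(7.95×10⁻⁶ C)(8.61×10⁻⁶ C)(1/0.144 − 1/0.228) = 1.57 J.
v = √(2·1.57/0.0106) = 17.2 m/s.

17.2 m/s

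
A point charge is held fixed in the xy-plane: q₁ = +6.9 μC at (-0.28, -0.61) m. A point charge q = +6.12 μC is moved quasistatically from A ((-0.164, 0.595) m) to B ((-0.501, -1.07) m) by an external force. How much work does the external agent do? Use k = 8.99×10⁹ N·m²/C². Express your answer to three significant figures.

For quasistatic motion the external work equals the change in potential energy: W_ext = qΔV = q(V_B − V_A).
At A: distance to the source charge is 1.21 m; V_A = kq₁/r = 5.12×10⁴ V.
At B: distance to the source charge is 0.510 m; V_B = kq₁/r = 1.22×10⁵ V.
ΔV = V_B − V_A = 7.03×10⁴ V.
W_ext = qΔV = (6.12×10⁻⁶ C)(7.03×10⁴ V) = 0.430 J.

0.430 J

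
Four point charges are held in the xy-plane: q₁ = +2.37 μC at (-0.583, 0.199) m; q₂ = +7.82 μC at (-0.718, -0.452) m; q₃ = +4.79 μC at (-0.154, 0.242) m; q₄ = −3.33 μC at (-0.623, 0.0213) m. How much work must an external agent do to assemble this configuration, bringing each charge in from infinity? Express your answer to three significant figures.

-0.287 J

The assembly work is the sum of pairwise potential energies, U = Σ_{i<j} kqᵢqⱼ/rᵢⱼ.
Pair separations: r₁₂ = 0.665 m, r₁₃ = 0.431 m, r₁₄ = 0.182 m, r₂₃ = 0.894 m, r₂₄ = 0.483 m, r₃₄ = 0.518 m.
Summing all 6 pair terms gives U = -0.287 J.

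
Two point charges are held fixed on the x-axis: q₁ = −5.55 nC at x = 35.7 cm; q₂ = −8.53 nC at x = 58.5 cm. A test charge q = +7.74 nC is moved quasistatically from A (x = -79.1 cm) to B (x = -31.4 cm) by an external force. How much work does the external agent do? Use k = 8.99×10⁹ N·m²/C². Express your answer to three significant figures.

For quasistatic motion the external work equals the change in potential energy: W_ext = qΔV = q(V_B − V_A).
At A: distances to the source charges are 1.15 m, 1.38 m; V_A = Σ kqᵢ/rᵢ = -99.2 V.
At B: distances to the source charges are 0.671 m, 0.899 m; V_B = Σ kqᵢ/rᵢ = -160 V.
ΔV = V_B − V_A = -60.5 V.
W_ext = qΔV = (7.74×10⁻⁹ C)(-60.5 V) = -4.68×10⁻⁷ J.

-4.68×10⁻⁷ J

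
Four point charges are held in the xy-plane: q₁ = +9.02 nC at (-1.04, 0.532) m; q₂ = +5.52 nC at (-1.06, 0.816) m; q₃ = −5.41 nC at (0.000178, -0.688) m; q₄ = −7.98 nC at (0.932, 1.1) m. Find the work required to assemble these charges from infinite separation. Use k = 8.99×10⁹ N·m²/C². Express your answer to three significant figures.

The assembly work is the sum of pairwise potential energies, U = Σ_{i<j} kqᵢqⱼ/rᵢⱼ.
Pair separations: r₁₂ = 0.285 m, r₁₃ = 1.60 m, r₁₄ = 2.05 m, r₂₃ = 1.84 m, r₂₄ = 2.01 m, r₃₄ = 2.02 m.
Summing all 6 pair terms gives U = 8.33×10⁻⁷ J.

8.33×10⁻⁷ J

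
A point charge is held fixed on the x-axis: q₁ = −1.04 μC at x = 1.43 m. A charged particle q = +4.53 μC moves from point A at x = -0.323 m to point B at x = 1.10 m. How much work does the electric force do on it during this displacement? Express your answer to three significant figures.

The work done by the electric force is W_field = −ΔU = −q(V_B − V_A) = q(V_A − V_B).
At A: distance to the source charge is 1.75 m; V_A = kq₁/r = -5330 V.
At B: distance to the source charge is 0.330 m; V_B = kq₁/r = -2.83×10⁴ V.
ΔV = V_B − V_A = -2.30×10⁴ V.
W_field = −qΔV = −(4.53×10⁻⁶ C)(-2.30×10⁴ V) = 0.104 J.

0.104 J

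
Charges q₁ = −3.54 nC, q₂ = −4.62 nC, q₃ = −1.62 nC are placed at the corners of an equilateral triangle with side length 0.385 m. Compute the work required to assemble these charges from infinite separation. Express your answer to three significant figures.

6.91×10⁻⁷ J

The work to assemble the configuration equals its total potential energy, U = Σ kqᵢqⱼ/rᵢⱼ over all pairs.
All three pair separations equal the side length, 0.385 m.
U = (3.82×10⁻⁷) + (1.34×10⁻⁷) + (1.75×10⁻⁷) = 6.91×10⁻⁷ J.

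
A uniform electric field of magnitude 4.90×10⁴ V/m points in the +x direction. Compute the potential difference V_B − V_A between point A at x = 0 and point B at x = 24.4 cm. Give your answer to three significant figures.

-1.20×10⁴ V

In a uniform field, potential decreases in the direction of E: V_B − V_A = −E·Δx.
V_B − V_A = −(4.90×10⁴ V/m)(0.244 m) = -1.20×10⁴ V.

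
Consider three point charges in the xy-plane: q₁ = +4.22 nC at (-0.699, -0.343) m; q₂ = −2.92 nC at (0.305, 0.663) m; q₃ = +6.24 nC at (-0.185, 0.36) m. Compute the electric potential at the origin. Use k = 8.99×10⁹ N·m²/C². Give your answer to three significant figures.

Electric potential is a scalar, so the contributions from each charge add algebraically: V = Σ kqᵢ/rᵢ.
Distances from the field point to each charge: r₁ = 0.779 m, r₂ = 0.730 m, r₃ = 0.405 m.
V = k[(4.22×10⁻⁹)/(0.779) + (-2.92×10⁻⁹)/(0.730) + (6.24×10⁻⁹)/(0.405)] = 151 V.

151 V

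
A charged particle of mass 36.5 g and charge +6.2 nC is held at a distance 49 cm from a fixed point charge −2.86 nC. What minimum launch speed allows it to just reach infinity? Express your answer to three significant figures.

4.22×10⁻³ m/s

To just escape, total mechanical energy must reach zero at infinity: ½mv²_min + U = 0, so ½mv²_min = −U = |kQq|/r.
|U| = |kQq|/r = (8.99×10⁹ N·m²/C²)(2.86×10⁻⁹)(6.20×10⁻⁹)/(0.490) = 3.25×10⁻⁷ J.
v_min = √(2|U|/m) = √(2·3.25×10⁻⁷/0.0365) = 4.22×10⁻³ m/s.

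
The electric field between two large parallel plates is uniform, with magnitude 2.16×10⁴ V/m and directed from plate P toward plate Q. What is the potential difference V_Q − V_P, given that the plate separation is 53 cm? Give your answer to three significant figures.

-1.14×10⁴ V

In a uniform field, potential decreases in the direction of E: ΔV = −E·d for a displacement d parallel to E.
Going from P to Q is a displacement of 53 cm along the field, so V_Q − V_P = −Ed = -1.14×10⁴ V.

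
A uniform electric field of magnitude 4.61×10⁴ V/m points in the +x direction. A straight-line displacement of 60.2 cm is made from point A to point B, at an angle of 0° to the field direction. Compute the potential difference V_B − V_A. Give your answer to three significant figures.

-2.78×10⁴ V

Only the component of displacement along E changes the potential: ΔV = −E·d·cosθ.
ΔV = −(4.61×10⁴ V/m)(0.602 m)cos0° = -2.78×10⁴ V.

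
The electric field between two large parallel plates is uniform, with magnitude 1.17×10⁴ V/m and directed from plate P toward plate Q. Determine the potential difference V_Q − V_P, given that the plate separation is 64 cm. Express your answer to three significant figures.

In a uniform field, potential decreases in the direction of E: ΔV = −E·d for a displacement d parallel to E.
Going from P to Q is a displacement of 64 cm along the field, so V_Q − V_P = −Ed = -7490 V.

-7490 V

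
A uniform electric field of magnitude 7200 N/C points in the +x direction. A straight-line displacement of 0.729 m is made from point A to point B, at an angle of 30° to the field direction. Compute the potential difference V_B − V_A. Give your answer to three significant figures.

-4550 V

Only the component of displacement along E changes the potential: ΔV = −E·d·cosθ.
ΔV = −(7200 V/m)(0.729 m)cos30° = -4550 V.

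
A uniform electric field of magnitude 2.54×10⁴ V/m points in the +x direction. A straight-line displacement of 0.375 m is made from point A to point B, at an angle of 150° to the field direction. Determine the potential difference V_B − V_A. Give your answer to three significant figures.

Only the component of displacement along E changes the potential: ΔV = −E·d·cosθ.
ΔV = −(2.54×10⁴ V/m)(0.375 m)cos150° = 8250 V.

8250 V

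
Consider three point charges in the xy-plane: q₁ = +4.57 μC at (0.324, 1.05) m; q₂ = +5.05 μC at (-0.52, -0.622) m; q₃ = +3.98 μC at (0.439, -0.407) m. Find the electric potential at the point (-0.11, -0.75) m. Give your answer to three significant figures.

Electric potential is a scalar, so the contributions from each charge add algebraically: V = Σ kqᵢ/rᵢ.
Distances from the field point to each charge: r₁ = 1.85 m, r₂ = 0.430 m, r₃ = 0.647 m.
V = k[(4.57×10⁻⁶)/(1.85) + (5.05×10⁻⁶)/(0.430) + (3.98×10⁻⁶)/(0.647)] = 1.83×10⁵ V.

1.83×10⁵ V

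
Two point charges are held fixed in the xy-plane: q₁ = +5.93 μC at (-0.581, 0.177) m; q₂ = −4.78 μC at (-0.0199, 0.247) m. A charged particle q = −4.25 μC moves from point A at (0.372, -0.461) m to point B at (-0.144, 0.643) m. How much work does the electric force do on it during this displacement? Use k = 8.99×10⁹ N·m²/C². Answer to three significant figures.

-0.0573 J

The work done by the electric force is W_field = −ΔU = −q(V_B − V_A) = q(V_A − V_B).
At A: distances to the source charges are 1.15 m, 0.809 m; V_A = Σ kqᵢ/rᵢ = -6620 V.
At B: distances to the source charges are 0.639 m, 0.415 m; V_B = Σ kqᵢ/rᵢ = -2.01×10⁴ V.
ΔV = V_B − V_A = -1.35×10⁴ V.
W_field = −qΔV = −(-4.25×10⁻⁶ C)(-1.35×10⁴ V) = -0.0573 J.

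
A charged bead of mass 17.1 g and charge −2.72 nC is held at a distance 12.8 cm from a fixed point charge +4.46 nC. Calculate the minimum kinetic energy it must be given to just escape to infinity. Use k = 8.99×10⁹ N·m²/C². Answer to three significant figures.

To just escape, total mechanical energy must reach zero at infinity: ½mv²_min + U = 0, so ½mv²_min = −U = |kQq|/r.
|U| = |kQq|/r = (8.99×10⁹ N·m²/C²)(4.46×10⁻⁹)(2.72×10⁻⁹)/(0.128) = 8.52×10⁻⁷ J.

8.52×10⁻⁷ J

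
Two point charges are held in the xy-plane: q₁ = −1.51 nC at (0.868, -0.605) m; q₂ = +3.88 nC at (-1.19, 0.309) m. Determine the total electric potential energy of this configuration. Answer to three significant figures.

-2.34×10⁻⁸ J

The work to assemble the configuration equals its total potential energy, U = Σ kqᵢqⱼ/rᵢⱼ over all pairs.
Pair separations: r₁₂ = 2.25 m.
U = (-2.34×10⁻⁸) = -2.34×10⁻⁸ J.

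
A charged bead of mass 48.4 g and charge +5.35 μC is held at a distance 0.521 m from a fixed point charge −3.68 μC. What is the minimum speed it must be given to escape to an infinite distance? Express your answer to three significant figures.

To just escape, total mechanical energy must reach zero at infinity: ½mv²_min + U = 0, so ½mv²_min = −U = |kQq|/r.
|U| = |kQq|/r = (8.99×10⁹ N·m²/C²)(3.68×10⁻⁶)(5.35×10⁻⁶)/(0.521) = 0.340 J.
v_min = √(2|U|/m) = √(2·0.340/0.0484) = 3.75 m/s.

3.75 m/s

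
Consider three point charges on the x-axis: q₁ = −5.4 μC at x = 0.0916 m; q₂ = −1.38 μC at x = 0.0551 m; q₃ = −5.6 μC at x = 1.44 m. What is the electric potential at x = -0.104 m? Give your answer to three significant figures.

The total potential is the scalar sum of each charge's contribution, V = Σ kqᵢ/rᵢ.
Distances from the field point to each charge: r₁ = 0.196 m, r₂ = 0.159 m, r₃ = 1.54 m.
V = k[(-5.40×10⁻⁶)/(0.196) + (-1.38×10⁻⁶)/(0.159) + (-5.60×10⁻⁶)/(1.54)] = -3.59×10⁵ V.

-3.59×10⁵ V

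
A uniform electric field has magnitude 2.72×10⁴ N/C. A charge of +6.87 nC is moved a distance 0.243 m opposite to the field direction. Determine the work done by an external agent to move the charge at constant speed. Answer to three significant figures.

4.54×10⁻⁵ J

The potential change for a displacement 0.243 m opposite to the field direction is ΔV = +Ed = 6610 V.
W_ext = qΔV = 4.54×10⁻⁵ J.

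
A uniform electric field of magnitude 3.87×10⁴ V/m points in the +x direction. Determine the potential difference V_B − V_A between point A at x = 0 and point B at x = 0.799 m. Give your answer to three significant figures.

In a uniform field, potential decreases in the direction of E: V_B − V_A = −E·Δx.
V_B − V_A = −(3.87×10⁴ V/m)(0.799 m) = -3.09×10⁴ V.

-3.09×10⁴ V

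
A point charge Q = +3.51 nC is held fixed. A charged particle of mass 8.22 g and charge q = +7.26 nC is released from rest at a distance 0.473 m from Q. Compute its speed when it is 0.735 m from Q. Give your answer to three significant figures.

Only the electrostatic force acts, so mechanical energy is conserved: ½mv² = U₁ − U₂ = kQq(1/r₁ − 1/r₂).
U₁ − U₂ = (8.99×10⁹ N·m²/C²)(3.51×10⁻⁹ C)(7.26×10⁻⁹ C)(1/0.473 − 1/0.735) = 1.73×10⁻⁷ J.
v = √(2·1.73×10⁻⁷/8.22×10⁻³) = 6.48×10⁻³ m/s.

6.48×10⁻³ m/s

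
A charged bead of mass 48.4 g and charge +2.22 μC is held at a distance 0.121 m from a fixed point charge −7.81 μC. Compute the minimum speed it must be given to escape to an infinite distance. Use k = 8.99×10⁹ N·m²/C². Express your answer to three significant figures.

7.30 m/s

To just escape, total mechanical energy must reach zero at infinity: ½mv²_min + U = 0, so ½mv²_min = −U = |kQq|/r.
|U| = |kQq|/r = (8.99×10⁹ N·m²/C²)(7.81×10⁻⁶)(2.22×10⁻⁶)/(0.121) = 1.29 J.
v_min = √(2|U|/m) = √(2·1.29/0.0484) = 7.30 m/s.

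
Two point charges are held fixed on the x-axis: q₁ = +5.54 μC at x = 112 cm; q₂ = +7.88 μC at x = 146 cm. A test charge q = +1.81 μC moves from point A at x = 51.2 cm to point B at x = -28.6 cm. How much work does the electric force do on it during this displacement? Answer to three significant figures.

0.146 J

The work done by the electric force is W_field = −ΔU = −q(V_B − V_A) = q(V_A − V_B).
At A: distances to the source charges are 0.608 m, 0.948 m; V_A = Σ kqᵢ/rᵢ = 1.57×10⁵ V.
At B: distances to the source charges are 1.41 m, 1.75 m; V_B = Σ kqᵢ/rᵢ = 7.60×10⁴ V.
ΔV = V_B − V_A = -8.06×10⁴ V.
W_field = −qΔV = −(1.81×10⁻⁶ C)(-8.06×10⁴ V) = 0.146 J.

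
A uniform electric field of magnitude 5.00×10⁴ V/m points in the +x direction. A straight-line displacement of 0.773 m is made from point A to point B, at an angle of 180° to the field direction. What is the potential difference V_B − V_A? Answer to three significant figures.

Only the component of displacement along E changes the potential: ΔV = −E·d·cosθ.
ΔV = −(5.00×10⁴ V/m)(0.773 m)cos180° = 3.86×10⁴ V.

3.86×10⁴ V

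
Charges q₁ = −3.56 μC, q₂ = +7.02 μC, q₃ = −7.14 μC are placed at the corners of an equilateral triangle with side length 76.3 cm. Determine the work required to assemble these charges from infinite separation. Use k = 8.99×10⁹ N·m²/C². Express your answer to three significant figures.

-0.586 J

The assembly work is the sum of pairwise potential energies, U = Σ_{i<j} kqᵢqⱼ/rᵢⱼ.
All three pair separations equal the side length, 0.763 m.
U = (-0.294) + (0.299) + (-0.591) = -0.586 J.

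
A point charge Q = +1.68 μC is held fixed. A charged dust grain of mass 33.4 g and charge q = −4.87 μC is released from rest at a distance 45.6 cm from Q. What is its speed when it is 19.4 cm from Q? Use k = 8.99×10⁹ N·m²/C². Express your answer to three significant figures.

Only the electrostatic force acts, so mechanical energy is conserved: ½mv² = U₁ − U₂ = kQq(1/r₁ − 1/r₂).
U₁ − U₂ = (8.99×10⁹ N·m²/C²)(1.68×10⁻⁶ C)(-4.87×10⁻⁶ C)(1/0.456 − 1/0.194) = 0.218 J.
v = √(2·0.218/0.0334) = 3.61 m/s.

3.61 m/s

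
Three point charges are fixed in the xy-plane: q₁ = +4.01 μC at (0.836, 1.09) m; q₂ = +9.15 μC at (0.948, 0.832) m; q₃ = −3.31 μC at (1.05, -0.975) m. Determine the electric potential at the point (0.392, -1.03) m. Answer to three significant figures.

The total potential is the scalar sum of each charge's contribution, V = Σ kqᵢ/rᵢ.
Distances from the field point to each charge: r₁ = 2.17 m, r₂ = 1.94 m, r₃ = 0.660 m.
V = k[(4.01×10⁻⁶)/(2.17) + (9.15×10⁻⁶)/(1.94) + (-3.31×10⁻⁶)/(0.660)] = 1.39×10⁴ V.

1.39×10⁴ V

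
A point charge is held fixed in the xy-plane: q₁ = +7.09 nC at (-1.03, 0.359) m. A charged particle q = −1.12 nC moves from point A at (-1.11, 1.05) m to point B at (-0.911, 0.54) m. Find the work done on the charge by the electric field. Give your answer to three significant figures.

2.27×10⁻⁷ J

The work done by the electric force is W_field = −ΔU = −q(V_B − V_A) = q(V_A − V_B).
At A: distance to the source charge is 0.696 m; V_A = kq₁/r = 91.6 V.
At B: distance to the source charge is 0.217 m; V_B = kq₁/r = 294 V.
ΔV = V_B − V_A = 203 V.
W_field = −qΔV = −(-1.12×10⁻⁹ C)(203 V) = 2.27×10⁻⁷ J.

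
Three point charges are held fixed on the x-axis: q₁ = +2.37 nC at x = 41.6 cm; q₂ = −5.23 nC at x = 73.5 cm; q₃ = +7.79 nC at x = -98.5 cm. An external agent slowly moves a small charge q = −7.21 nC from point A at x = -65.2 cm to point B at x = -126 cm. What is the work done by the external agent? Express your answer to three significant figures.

-3.42×10⁻⁷ J

For quasistatic motion the external work equals the change in potential energy: W_ext = qΔV = q(V_B − V_A).
At A: distances to the source charges are 1.07 m, 1.39 m, 0.333 m; V_A = Σ kqᵢ/rᵢ = 196 V.
At B: distances to the source charges are 1.68 m, 2.00 m, 0.275 m; V_B = Σ kqᵢ/rᵢ = 244 V.
ΔV = V_B − V_A = 47.4 V.
W_ext = qΔV = (-7.21×10⁻⁹ C)(47.4 V) = -3.42×10⁻⁷ J.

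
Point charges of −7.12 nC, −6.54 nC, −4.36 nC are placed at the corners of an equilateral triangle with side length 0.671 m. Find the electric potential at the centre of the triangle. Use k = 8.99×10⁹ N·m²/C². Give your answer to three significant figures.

-418 V

Electric potential is a scalar, so the contributions from each charge add algebraically: V = Σ kqᵢ/rᵢ.
The distance from each vertex to the centroid is a/√3 = 0.387 m.
V = k[(-7.12×10⁻⁹)/(0.387) + (-6.54×10⁻⁹)/(0.387) + (-4.36×10⁻⁹)/(0.387)] = -418 V.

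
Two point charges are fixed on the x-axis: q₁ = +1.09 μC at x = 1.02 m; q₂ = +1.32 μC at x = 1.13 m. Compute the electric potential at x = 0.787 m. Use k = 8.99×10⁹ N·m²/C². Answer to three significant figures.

7.67×10⁴ V

The total potential is the scalar sum of each charge's contribution, V = Σ kqᵢ/rᵢ.
Distances from the field point to each charge: r₁ = 0.233 m, r₂ = 0.343 m.
V = k[(1.09×10⁻⁶)/(0.233) + (1.32×10⁻⁶)/(0.343)] = 7.67×10⁴ V.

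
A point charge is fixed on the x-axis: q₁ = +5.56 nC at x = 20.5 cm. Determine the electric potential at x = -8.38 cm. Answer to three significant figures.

173 V

The total potential is the scalar sum of each charge's contribution, V = Σ kqᵢ/rᵢ.
V = k[(5.56×10⁻⁹)/(0.289)] = 173 V.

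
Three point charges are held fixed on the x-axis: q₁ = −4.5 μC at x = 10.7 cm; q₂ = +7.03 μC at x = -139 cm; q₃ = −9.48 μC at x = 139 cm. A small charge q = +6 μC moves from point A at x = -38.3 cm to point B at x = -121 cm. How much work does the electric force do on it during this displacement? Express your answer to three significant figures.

The work done by the electric force is W_field = −ΔU = −q(V_B − V_A) = q(V_A − V_B).
At A: distances to the source charges are 0.490 m, 1.01 m, 1.77 m; V_A = Σ kqᵢ/rᵢ = -6.79×10⁴ V.
At B: distances to the source charges are 1.32 m, 0.180 m, 2.60 m; V_B = Σ kqᵢ/rᵢ = 2.88×10⁵ V.
ΔV = V_B − V_A = 3.55×10⁵ V.
W_field = −qΔV = −(6.00×10⁻⁶ C)(3.55×10⁵ V) = -2.13 J.

-2.13 J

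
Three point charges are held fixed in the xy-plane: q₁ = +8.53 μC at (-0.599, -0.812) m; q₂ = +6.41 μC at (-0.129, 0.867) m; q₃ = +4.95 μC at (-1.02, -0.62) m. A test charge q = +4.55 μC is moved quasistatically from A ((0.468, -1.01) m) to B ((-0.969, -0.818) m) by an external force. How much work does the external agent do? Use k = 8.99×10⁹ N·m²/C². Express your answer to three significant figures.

For quasistatic motion the external work equals the change in potential energy: W_ext = qΔV = q(V_B − V_A).
At A: distances to the source charges are 1.09 m, 1.97 m, 1.54 m; V_A = Σ kqᵢ/rᵢ = 1.29×10⁵ V.
At B: distances to the source charges are 0.370 m, 1.88 m, 0.204 m; V_B = Σ kqᵢ/rᵢ = 4.55×10⁵ V.
ΔV = V_B − V_A = 3.27×10⁵ V.
W_ext = qΔV = (4.55×10⁻⁶ C)(3.27×10⁵ V) = 1.49 J.

1.49 J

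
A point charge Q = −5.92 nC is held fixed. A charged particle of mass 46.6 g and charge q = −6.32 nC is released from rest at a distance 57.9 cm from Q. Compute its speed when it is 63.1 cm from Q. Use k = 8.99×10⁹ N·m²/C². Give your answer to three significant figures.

1.43×10⁻³ m/s

Only the electrostatic force acts, so mechanical energy is conserved: ½mv² = U₁ − U₂ = kQq(1/r₁ − 1/r₂).
U₁ − U₂ = (8.99×10⁹ N·m²/C²)(-5.92×10⁻⁹ C)(-6.32×10⁻⁹ C)(1/0.579 − 1/0.631) = 4.79×10⁻⁸ J.
v = √(2·4.79×10⁻⁸/0.0466) = 1.43×10⁻³ m/s.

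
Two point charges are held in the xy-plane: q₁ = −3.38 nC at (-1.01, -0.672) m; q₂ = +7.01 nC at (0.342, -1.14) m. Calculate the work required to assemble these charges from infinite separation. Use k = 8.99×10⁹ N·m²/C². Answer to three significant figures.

The assembly work is the sum of pairwise potential energies, U = Σ_{i<j} kqᵢqⱼ/rᵢⱼ.
Pair separations: r₁₂ = 1.43 m.
U = (-1.49×10⁻⁷) = -1.49×10⁻⁷ J.

-1.49×10⁻⁷ J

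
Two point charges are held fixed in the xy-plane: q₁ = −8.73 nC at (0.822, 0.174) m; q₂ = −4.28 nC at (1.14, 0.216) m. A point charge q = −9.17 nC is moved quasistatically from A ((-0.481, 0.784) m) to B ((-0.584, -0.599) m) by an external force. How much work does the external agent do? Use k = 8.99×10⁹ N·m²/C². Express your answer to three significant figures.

-7.21×10⁻⁸ J

For quasistatic motion the external work equals the change in potential energy: W_ext = qΔV = q(V_B − V_A).
At A: distances to the source charges are 1.44 m, 1.72 m; V_A = Σ kqᵢ/rᵢ = -77.0 V.
At B: distances to the source charges are 1.60 m, 1.91 m; V_B = Σ kqᵢ/rᵢ = -69.1 V.
ΔV = V_B − V_A = 7.86 V.
W_ext = qΔV = (-9.17×10⁻⁹ C)(7.86 V) = -7.21×10⁻⁸ J.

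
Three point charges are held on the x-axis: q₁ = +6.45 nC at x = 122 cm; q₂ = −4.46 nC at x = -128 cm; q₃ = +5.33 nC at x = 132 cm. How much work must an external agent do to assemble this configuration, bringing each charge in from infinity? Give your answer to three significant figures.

2.90×10⁻⁶ J

The assembly work is the sum of pairwise potential energies, U = Σ_{i<j} kqᵢqⱼ/rᵢⱼ.
Pair separations: r₁₂ = 2.50 m, r₁₃ = 0.100 m, r₂₃ = 2.60 m.
U = (-1.03×10⁻⁷) + (3.09×10⁻⁶) + (-8.22×10⁻⁸) = 2.90×10⁻⁶ J.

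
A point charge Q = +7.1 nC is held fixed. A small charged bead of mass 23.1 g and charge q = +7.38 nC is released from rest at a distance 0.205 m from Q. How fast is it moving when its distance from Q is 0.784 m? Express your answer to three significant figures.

Only the electrostatic force acts, so mechanical energy is conserved: ½mv² = U₁ − U₂ = kQq(1/r₁ − 1/r₂).
U₁ − U₂ = (8.99×10⁹ N·m²/C²)(7.10×10⁻⁹ C)(7.38×10⁻⁹ C)(1/0.205 − 1/0.784) = 1.70×10⁻⁶ J.
v = √(2·1.70×10⁻⁶/0.0231) = 0.0121 m/s.

0.0121 m/s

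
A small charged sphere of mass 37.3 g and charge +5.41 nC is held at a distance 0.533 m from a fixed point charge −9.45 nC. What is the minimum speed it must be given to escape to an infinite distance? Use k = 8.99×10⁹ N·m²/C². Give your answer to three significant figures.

6.80×10⁻³ m/s

To just escape, total mechanical energy must reach zero at infinity: ½mv²_min + U = 0, so ½mv²_min = −U = |kQq|/r.
|U| = |kQq|/r = (8.99×10⁹ N·m²/C²)(9.45×10⁻⁹)(5.41×10⁻⁹)/(0.533) = 8.62×10⁻⁷ J.
v_min = √(2|U|/m) = √(2·8.62×10⁻⁷/0.0373) = 6.80×10⁻³ m/s.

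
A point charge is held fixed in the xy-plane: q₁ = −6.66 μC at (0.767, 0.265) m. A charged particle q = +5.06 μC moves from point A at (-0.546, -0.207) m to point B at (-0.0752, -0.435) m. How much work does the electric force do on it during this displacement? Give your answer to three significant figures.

0.0595 J

The work done by the electric force is W_field = −ΔU = −q(V_B − V_A) = q(V_A − V_B).
At A: distance to the source charge is 1.40 m; V_A = kq₁/r = -4.29×10⁴ V.
At B: distance to the source charge is 1.10 m; V_B = kq₁/r = -5.47×10⁴ V.
ΔV = V_B − V_A = -1.18×10⁴ V.
W_field = −qΔV = −(5.06×10⁻⁶ C)(-1.18×10⁴ V) = 0.0595 J.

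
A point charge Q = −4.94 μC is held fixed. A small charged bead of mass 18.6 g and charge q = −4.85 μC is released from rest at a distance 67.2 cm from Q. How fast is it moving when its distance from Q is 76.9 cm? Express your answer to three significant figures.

2.09 m/s

Only the electrostatic force acts, so mechanical energy is conserved: ½mv² = U₁ − U₂ = kQq(1/r₁ − 1/r₂).
U₁ − U₂ = (8.99×10⁹ N·m²/C²)(-4.94×10⁻⁶ C)(-4.85×10⁻⁶ C)(1/0.672 − 1/0.769) = 0.0404 J.
v = √(2·0.0404/0.0186) = 2.09 m/s.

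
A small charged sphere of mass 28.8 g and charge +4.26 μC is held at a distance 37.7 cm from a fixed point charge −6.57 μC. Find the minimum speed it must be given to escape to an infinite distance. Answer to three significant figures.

6.81 m/s

To just escape, total mechanical energy must reach zero at infinity: ½mv²_min + U = 0, so ½mv²_min = −U = |kQq|/r.
|U| = |kQq|/r = (8.99×10⁹ N·m²/C²)(6.57×10⁻⁶)(4.26×10⁻⁶)/(0.377) = 0.667 J.
v_min = √(2|U|/m) = √(2·0.667/0.0288) = 6.81 m/s.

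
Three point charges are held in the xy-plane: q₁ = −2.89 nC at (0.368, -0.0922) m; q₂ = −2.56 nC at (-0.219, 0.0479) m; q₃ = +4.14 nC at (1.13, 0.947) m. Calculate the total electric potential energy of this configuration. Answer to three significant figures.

The work to assemble the configuration equals its total potential energy, U = Σ kqᵢqⱼ/rᵢⱼ over all pairs.
Pair separations: r₁₂ = 0.603 m, r₁₃ = 1.29 m, r₂₃ = 1.62 m.
U = (1.10×10⁻⁷) + (-8.35×10⁻⁸) + (-5.88×10⁻⁸) = -3.20×10⁻⁸ J.

-3.20×10⁻⁸ J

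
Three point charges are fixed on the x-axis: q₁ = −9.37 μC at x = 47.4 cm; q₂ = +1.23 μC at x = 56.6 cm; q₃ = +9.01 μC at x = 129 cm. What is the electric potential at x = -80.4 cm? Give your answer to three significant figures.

-1.92×10⁴ V

The total potential is the scalar sum of each charge's contribution, V = Σ kqᵢ/rᵢ.
Distances from the field point to each charge: r₁ = 1.28 m, r₂ = 1.37 m, r₃ = 2.09 m.
V = k[(-9.37×10⁻⁶)/(1.28) + (1.23×10⁻⁶)/(1.37) + (9.01×10⁻⁶)/(2.09)] = -1.92×10⁴ V.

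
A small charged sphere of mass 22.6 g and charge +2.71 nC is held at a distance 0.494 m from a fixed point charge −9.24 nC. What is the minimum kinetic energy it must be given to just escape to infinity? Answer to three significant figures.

To just escape, total mechanical energy must reach zero at infinity: ½mv²_min + U = 0, so ½mv²_min = −U = |kQq|/r.
|U| = |kQq|/r = (8.99×10⁹ N·m²/C²)(9.24×10⁻⁹)(2.71×10⁻⁹)/(0.494) = 4.56×10⁻⁷ J.

4.56×10⁻⁷ J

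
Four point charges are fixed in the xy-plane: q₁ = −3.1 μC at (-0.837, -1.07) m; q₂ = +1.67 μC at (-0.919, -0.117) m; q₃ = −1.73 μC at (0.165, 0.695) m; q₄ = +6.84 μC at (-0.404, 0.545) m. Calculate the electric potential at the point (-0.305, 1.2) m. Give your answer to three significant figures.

Electric potential is a scalar, so the contributions from each charge add algebraically: V = Σ kqᵢ/rᵢ.
Distances from the field point to each charge: r₁ = 2.33 m, r₂ = 1.45 m, r₃ = 0.690 m, r₄ = 0.662 m.
V = k[(-3.10×10⁻⁶)/(2.33) + (1.67×10⁻⁶)/(1.45) + (-1.73×10⁻⁶)/(0.690) + (6.84×10⁻⁶)/(0.662)] = 6.87×10⁴ V.

6.87×10⁴ V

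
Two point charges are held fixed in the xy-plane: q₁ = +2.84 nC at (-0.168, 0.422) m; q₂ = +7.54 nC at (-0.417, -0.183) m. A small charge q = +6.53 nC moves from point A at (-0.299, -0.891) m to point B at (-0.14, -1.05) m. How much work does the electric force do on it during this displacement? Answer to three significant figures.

1.43×10⁻⁷ J

The work done by the electric force is W_field = −ΔU = −q(V_B − V_A) = q(V_A − V_B).
At A: distances to the source charges are 1.32 m, 0.718 m; V_A = Σ kqᵢ/rᵢ = 114 V.
At B: distances to the source charges are 1.47 m, 0.910 m; V_B = Σ kqᵢ/rᵢ = 91.8 V.
ΔV = V_B − V_A = -22.0 V.
W_field = −qΔV = −(6.53×10⁻⁹ C)(-22.0 V) = 1.43×10⁻⁷ J.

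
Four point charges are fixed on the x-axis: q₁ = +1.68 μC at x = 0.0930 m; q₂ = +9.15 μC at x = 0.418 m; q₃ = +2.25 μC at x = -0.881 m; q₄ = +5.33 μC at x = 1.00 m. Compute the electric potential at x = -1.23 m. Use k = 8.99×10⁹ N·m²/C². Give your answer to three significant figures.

The total potential is the scalar sum of each charge's contribution, V = Σ kqᵢ/rᵢ.
Distances from the field point to each charge: r₁ = 1.32 m, r₂ = 1.65 m, r₃ = 0.349 m, r₄ = 2.23 m.
V = k[(1.68×10⁻⁶)/(1.32) + (9.15×10⁻⁶)/(1.65) + (2.25×10⁻⁶)/(0.349) + (5.33×10⁻⁶)/(2.23)] = 1.41×10⁵ V.

1.41×10⁵ V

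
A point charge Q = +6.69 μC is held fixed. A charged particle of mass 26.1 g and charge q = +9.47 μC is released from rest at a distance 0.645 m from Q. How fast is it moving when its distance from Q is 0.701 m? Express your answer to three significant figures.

Only the electrostatic force acts, so mechanical energy is conserved: ½mv² = U₁ − U₂ = kQq(1/r₁ − 1/r₂).
U₁ − U₂ = (8.99×10⁹ N·m²/C²)(6.69×10⁻⁶ C)(9.47×10⁻⁶ C)(1/0.645 − 1/0.701) = 0.0705 J.
v = √(2·0.0705/0.0261) = 2.32 m/s.

2.32 m/s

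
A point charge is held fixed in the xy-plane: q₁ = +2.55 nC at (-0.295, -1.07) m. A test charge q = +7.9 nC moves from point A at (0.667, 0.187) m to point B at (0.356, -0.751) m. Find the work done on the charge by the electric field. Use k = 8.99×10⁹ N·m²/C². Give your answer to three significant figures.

The work done by the electric force is W_field = −ΔU = −q(V_B − V_A) = q(V_A − V_B).
At A: distance to the source charge is 1.58 m; V_A = kq₁/r = 14.5 V.
At B: distance to the source charge is 0.725 m; V_B = kq₁/r = 31.6 V.
ΔV = V_B − V_A = 17.1 V.
W_field = −qΔV = −(7.90×10⁻⁹ C)(17.1 V) = -1.35×10⁻⁷ J.

-1.35×10⁻⁷ J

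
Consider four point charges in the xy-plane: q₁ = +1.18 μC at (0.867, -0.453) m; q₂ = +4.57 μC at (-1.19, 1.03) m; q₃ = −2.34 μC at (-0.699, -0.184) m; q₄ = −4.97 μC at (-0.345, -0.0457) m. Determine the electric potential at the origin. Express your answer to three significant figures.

The total potential is the scalar sum of each charge's contribution, V = Σ kqᵢ/rᵢ.
Distances from the field point to each charge: r₁ = 0.978 m, r₂ = 1.57 m, r₃ = 0.723 m, r₄ = 0.348 m.
V = k[(1.18×10⁻⁶)/(0.978) + (4.57×10⁻⁶)/(1.57) + (-2.34×10⁻⁶)/(0.723) + (-4.97×10⁻⁶)/(0.348)] = -1.21×10⁵ V.

-1.21×10⁵ V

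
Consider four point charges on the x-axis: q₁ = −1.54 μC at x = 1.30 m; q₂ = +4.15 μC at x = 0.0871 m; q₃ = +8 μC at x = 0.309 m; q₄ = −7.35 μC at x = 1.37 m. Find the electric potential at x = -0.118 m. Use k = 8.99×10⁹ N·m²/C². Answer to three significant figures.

2.96×10⁵ V

Electric potential is a scalar, so the contributions from each charge add algebraically: V = Σ kqᵢ/rᵢ.
Distances from the field point to each charge: r₁ = 1.42 m, r₂ = 0.205 m, r₃ = 0.427 m, r₄ = 1.49 m.
V = k[(-1.54×10⁻⁶)/(1.42) + (4.15×10⁻⁶)/(0.205) + (8.00×10⁻⁶)/(0.427) + (-7.35×10⁻⁶)/(1.49)] = 2.96×10⁵ V.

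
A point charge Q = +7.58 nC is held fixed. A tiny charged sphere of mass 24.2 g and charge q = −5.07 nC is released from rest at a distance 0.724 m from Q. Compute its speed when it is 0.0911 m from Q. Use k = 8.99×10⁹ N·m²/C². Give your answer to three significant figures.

0.0166 m/s

Only the electrostatic force acts, so mechanical energy is conserved: ½mv² = U₁ − U₂ = kQq(1/r₁ − 1/r₂).
U₁ − U₂ = (8.99×10⁹ N·m²/C²)(7.58×10⁻⁹ C)(-5.07×10⁻⁹ C)(1/0.724 − 1/0.0911) = 3.32×10⁻⁶ J.
v = √(2·3.32×10⁻⁶/0.0242) = 0.0166 m/s.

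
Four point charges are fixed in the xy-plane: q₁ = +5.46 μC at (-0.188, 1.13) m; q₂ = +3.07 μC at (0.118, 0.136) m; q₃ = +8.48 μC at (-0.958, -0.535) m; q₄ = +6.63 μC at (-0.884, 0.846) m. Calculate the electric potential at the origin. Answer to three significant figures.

Electric potential is a scalar, so the contributions from each charge add algebraically: V = Σ kqᵢ/rᵢ.
Distances from the field point to each charge: r₁ = 1.15 m, r₂ = 0.180 m, r₃ = 1.10 m, r₄ = 1.22 m.
V = k[(5.46×10⁻⁶)/(1.15) + (3.07×10⁻⁶)/(0.180) + (8.48×10⁻⁶)/(1.10) + (6.63×10⁻⁶)/(1.22)] = 3.14×10⁵ V.

3.14×10⁵ V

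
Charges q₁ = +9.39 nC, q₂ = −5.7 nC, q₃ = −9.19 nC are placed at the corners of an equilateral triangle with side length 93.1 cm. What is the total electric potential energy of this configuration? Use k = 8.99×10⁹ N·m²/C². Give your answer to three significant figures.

The work to assemble the configuration equals its total potential energy, U = Σ kqᵢqⱼ/rᵢⱼ over all pairs.
All three pair separations equal the side length, 0.931 m.
U = (-5.17×10⁻⁷) + (-8.33×10⁻⁷) + (5.06×10⁻⁷) = -8.44×10⁻⁷ J.

-8.44×10⁻⁷ J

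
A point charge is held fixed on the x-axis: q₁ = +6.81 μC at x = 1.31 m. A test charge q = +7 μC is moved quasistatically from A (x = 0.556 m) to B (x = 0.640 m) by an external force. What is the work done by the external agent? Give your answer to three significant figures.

For quasistatic motion the external work equals the change in potential energy: W_ext = qΔV = q(V_B − V_A).
At A: distance to the source charge is 0.754 m; V_A = kq₁/r = 8.12×10⁴ V.
At B: distance to the source charge is 0.670 m; V_B = kq₁/r = 9.14×10⁴ V.
ΔV = V_B − V_A = 1.02×10⁴ V.
W_ext = qΔV = (7.00×10⁻⁶ C)(1.02×10⁴ V) = 0.0713 J.

0.0713 J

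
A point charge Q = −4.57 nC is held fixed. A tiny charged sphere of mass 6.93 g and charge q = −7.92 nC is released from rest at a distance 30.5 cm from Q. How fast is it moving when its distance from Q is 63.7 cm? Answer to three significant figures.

Only the electrostatic force acts, so mechanical energy is conserved: ½mv² = U₁ − U₂ = kQq(1/r₁ − 1/r₂).
U₁ − U₂ = (8.99×10⁹ N·m²/C²)(-4.57×10⁻⁹ C)(-7.92×10⁻⁹ C)(1/0.305 − 1/0.637) = 5.56×10⁻⁷ J.
v = √(2·5.56×10⁻⁷/6.93×10⁻³) = 0.0127 m/s.

0.0127 m/s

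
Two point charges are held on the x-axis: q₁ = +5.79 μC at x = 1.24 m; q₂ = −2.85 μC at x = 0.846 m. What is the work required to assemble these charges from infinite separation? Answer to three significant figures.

The assembly work is the sum of pairwise potential energies, U = Σ_{i<j} kqᵢqⱼ/rᵢⱼ.
Pair separations: r₁₂ = 0.394 m.
U = (-0.377) = -0.377 J.

-0.377 J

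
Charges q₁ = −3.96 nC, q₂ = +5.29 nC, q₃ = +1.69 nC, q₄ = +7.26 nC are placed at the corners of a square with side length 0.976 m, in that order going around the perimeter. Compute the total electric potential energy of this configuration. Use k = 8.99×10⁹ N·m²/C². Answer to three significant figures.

-5.59×10⁻⁸ J

The assembly work is the sum of pairwise potential energies, U = Σ_{i<j} kqᵢqⱼ/rᵢⱼ.
The four side pairs have separation 0.976 m and the two diagonal pairs 1.38 m.
Summing all 6 pair terms gives U = -5.59×10⁻⁸ J.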